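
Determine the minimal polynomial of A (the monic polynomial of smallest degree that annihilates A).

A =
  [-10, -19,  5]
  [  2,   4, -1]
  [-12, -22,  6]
x^3

The characteristic polynomial is χ_A(x) = x^3, so the eigenvalues are known. The minimal polynomial is
  m_A(x) = Π_λ (x − λ)^{k_λ}
where k_λ is the size of the *largest* Jordan block for λ (equivalently, the smallest k with (A − λI)^k v = 0 for every generalised eigenvector v of λ).

  λ = 0: largest Jordan block has size 3, contributing (x − 0)^3

So m_A(x) = x^3 = x^3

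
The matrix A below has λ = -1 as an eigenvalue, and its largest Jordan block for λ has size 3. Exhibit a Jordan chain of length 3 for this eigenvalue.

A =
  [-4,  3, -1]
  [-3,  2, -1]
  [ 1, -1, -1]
A Jordan chain for λ = -1 of length 3:
v_1 = (-1, -1, 0)ᵀ
v_2 = (-3, -3, 1)ᵀ
v_3 = (1, 0, 0)ᵀ

Let N = A − (-1)·I. We want v_3 with N^3 v_3 = 0 but N^2 v_3 ≠ 0; then v_{j-1} := N · v_j for j = 3, …, 2.

Pick v_3 = (1, 0, 0)ᵀ.
Then v_2 = N · v_3 = (-3, -3, 1)ᵀ.
Then v_1 = N · v_2 = (-1, -1, 0)ᵀ.

Sanity check: (A − (-1)·I) v_1 = (0, 0, 0)ᵀ = 0. ✓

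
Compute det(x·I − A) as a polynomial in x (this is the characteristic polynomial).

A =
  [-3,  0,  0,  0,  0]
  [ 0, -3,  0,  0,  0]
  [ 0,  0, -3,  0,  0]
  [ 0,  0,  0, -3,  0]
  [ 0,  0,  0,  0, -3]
x^5 + 15*x^4 + 90*x^3 + 270*x^2 + 405*x + 243

Expanding det(x·I − A) (e.g. by cofactor expansion or by noting that A is similar to its Jordan form J, which has the same characteristic polynomial as A) gives
  χ_A(x) = x^5 + 15*x^4 + 90*x^3 + 270*x^2 + 405*x + 243
which factors as (x + 3)^5. The eigenvalues (with algebraic multiplicities) are λ = -3 with multiplicity 5.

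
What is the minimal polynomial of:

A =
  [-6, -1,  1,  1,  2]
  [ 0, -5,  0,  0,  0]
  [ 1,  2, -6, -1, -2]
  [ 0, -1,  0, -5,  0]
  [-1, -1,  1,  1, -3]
x^2 + 10*x + 25

The characteristic polynomial is χ_A(x) = (x + 5)^5, so the eigenvalues are known. The minimal polynomial is
  m_A(x) = Π_λ (x − λ)^{k_λ}
where k_λ is the size of the *largest* Jordan block for λ (equivalently, the smallest k with (A − λI)^k v = 0 for every generalised eigenvector v of λ).

  λ = -5: largest Jordan block has size 2, contributing (x + 5)^2

So m_A(x) = (x + 5)^2 = x^2 + 10*x + 25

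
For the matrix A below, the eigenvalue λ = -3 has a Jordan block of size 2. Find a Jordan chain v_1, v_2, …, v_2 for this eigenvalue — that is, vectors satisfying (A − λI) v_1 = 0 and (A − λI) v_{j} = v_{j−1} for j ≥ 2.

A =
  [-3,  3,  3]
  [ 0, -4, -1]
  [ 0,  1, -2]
A Jordan chain for λ = -3 of length 2:
v_1 = (3, -1, 1)ᵀ
v_2 = (0, 1, 0)ᵀ

Let N = A − (-3)·I. We want v_2 with N^2 v_2 = 0 but N^1 v_2 ≠ 0; then v_{j-1} := N · v_j for j = 2, …, 2.

Pick v_2 = (0, 1, 0)ᵀ.
Then v_1 = N · v_2 = (3, -1, 1)ᵀ.

Sanity check: (A − (-3)·I) v_1 = (0, 0, 0)ᵀ = 0. ✓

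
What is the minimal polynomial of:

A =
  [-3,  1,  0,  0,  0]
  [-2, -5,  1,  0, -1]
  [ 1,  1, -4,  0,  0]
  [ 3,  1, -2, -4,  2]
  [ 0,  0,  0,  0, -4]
x^3 + 12*x^2 + 48*x + 64

The characteristic polynomial is χ_A(x) = (x + 4)^5, so the eigenvalues are known. The minimal polynomial is
  m_A(x) = Π_λ (x − λ)^{k_λ}
where k_λ is the size of the *largest* Jordan block for λ (equivalently, the smallest k with (A − λI)^k v = 0 for every generalised eigenvector v of λ).

  λ = -4: largest Jordan block has size 3, contributing (x + 4)^3

So m_A(x) = (x + 4)^3 = x^3 + 12*x^2 + 48*x + 64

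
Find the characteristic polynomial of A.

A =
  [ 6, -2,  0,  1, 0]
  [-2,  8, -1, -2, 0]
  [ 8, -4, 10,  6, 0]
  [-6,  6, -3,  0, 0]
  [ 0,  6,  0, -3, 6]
x^5 - 30*x^4 + 360*x^3 - 2160*x^2 + 6480*x - 7776

Expanding det(x·I − A) (e.g. by cofactor expansion or by noting that A is similar to its Jordan form J, which has the same characteristic polynomial as A) gives
  χ_A(x) = x^5 - 30*x^4 + 360*x^3 - 2160*x^2 + 6480*x - 7776
which factors as (x - 6)^5. The eigenvalues (with algebraic multiplicities) are λ = 6 with multiplicity 5.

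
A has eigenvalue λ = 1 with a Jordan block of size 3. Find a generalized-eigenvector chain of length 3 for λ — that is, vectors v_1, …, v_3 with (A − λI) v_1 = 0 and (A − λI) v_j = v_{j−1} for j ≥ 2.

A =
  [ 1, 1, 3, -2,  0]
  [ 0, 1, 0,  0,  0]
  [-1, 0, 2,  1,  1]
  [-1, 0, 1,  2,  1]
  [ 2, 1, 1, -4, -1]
A Jordan chain for λ = 1 of length 3:
v_1 = (-1, 0, 0, 0, -1)ᵀ
v_2 = (0, 0, -1, -1, 2)ᵀ
v_3 = (1, 0, 0, 0, 0)ᵀ

Let N = A − (1)·I. We want v_3 with N^3 v_3 = 0 but N^2 v_3 ≠ 0; then v_{j-1} := N · v_j for j = 3, …, 2.

Pick v_3 = (1, 0, 0, 0, 0)ᵀ.
Then v_2 = N · v_3 = (0, 0, -1, -1, 2)ᵀ.
Then v_1 = N · v_2 = (-1, 0, 0, 0, -1)ᵀ.

Sanity check: (A − (1)·I) v_1 = (0, 0, 0, 0, 0)ᵀ = 0. ✓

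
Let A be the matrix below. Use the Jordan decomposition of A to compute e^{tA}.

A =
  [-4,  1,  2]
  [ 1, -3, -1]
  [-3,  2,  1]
e^{tA} =
  [-t^2*exp(-2*t)/2 - 2*t*exp(-2*t) + exp(-2*t), t^2*exp(-2*t)/2 + t*exp(-2*t), t^2*exp(-2*t)/2 + 2*t*exp(-2*t)]
  [t*exp(-2*t), -t*exp(-2*t) + exp(-2*t), -t*exp(-2*t)]
  [-t^2*exp(-2*t)/2 - 3*t*exp(-2*t), t^2*exp(-2*t)/2 + 2*t*exp(-2*t), t^2*exp(-2*t)/2 + 3*t*exp(-2*t) + exp(-2*t)]

Strategy: write A = P · J · P⁻¹ where J is a Jordan canonical form, so e^{tA} = P · e^{tJ} · P⁻¹, and e^{tJ} can be computed block-by-block.

A has Jordan form
J =
  [-2,  1,  0]
  [ 0, -2,  1]
  [ 0,  0, -2]
(up to reordering of blocks).

Per-block formulas:
  For a 3×3 Jordan block J_3(-2): exp(t · J_3(-2)) = e^(-2t)·(I + t·N + (t^2/2)·N^2), where N is the 3×3 nilpotent shift.

After assembling e^{tJ} and conjugating by P, we get:

e^{tA} =
  [-t^2*exp(-2*t)/2 - 2*t*exp(-2*t) + exp(-2*t), t^2*exp(-2*t)/2 + t*exp(-2*t), t^2*exp(-2*t)/2 + 2*t*exp(-2*t)]
  [t*exp(-2*t), -t*exp(-2*t) + exp(-2*t), -t*exp(-2*t)]
  [-t^2*exp(-2*t)/2 - 3*t*exp(-2*t), t^2*exp(-2*t)/2 + 2*t*exp(-2*t), t^2*exp(-2*t)/2 + 3*t*exp(-2*t) + exp(-2*t)]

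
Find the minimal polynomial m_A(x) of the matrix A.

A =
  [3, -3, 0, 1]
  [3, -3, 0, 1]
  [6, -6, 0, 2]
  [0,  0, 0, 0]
x^2

The characteristic polynomial is χ_A(x) = x^4, so the eigenvalues are known. The minimal polynomial is
  m_A(x) = Π_λ (x − λ)^{k_λ}
where k_λ is the size of the *largest* Jordan block for λ (equivalently, the smallest k with (A − λI)^k v = 0 for every generalised eigenvector v of λ).

  λ = 0: largest Jordan block has size 2, contributing (x − 0)^2

So m_A(x) = x^2 = x^2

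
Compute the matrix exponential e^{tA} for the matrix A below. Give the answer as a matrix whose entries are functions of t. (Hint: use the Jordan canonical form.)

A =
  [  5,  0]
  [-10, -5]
e^{tA} =
  [exp(5*t), 0]
  [-exp(5*t) + exp(-5*t), exp(-5*t)]

Strategy: write A = P · J · P⁻¹ where J is a Jordan canonical form, so e^{tA} = P · e^{tJ} · P⁻¹, and e^{tJ} can be computed block-by-block.

A has Jordan form
J =
  [-5, 0]
  [ 0, 5]
(up to reordering of blocks).

Per-block formulas:
  For a 1×1 block at λ = 5: exp(t · [5]) = [e^(5t)].
  For a 1×1 block at λ = -5: exp(t · [-5]) = [e^(-5t)].

After assembling e^{tJ} and conjugating by P, we get:

e^{tA} =
  [exp(5*t), 0]
  [-exp(5*t) + exp(-5*t), exp(-5*t)]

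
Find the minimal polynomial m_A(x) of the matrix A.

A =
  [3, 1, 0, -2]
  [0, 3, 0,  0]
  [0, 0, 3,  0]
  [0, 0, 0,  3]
x^2 - 6*x + 9

The characteristic polynomial is χ_A(x) = (x - 3)^4, so the eigenvalues are known. The minimal polynomial is
  m_A(x) = Π_λ (x − λ)^{k_λ}
where k_λ is the size of the *largest* Jordan block for λ (equivalently, the smallest k with (A − λI)^k v = 0 for every generalised eigenvector v of λ).

  λ = 3: largest Jordan block has size 2, contributing (x − 3)^2

So m_A(x) = (x - 3)^2 = x^2 - 6*x + 9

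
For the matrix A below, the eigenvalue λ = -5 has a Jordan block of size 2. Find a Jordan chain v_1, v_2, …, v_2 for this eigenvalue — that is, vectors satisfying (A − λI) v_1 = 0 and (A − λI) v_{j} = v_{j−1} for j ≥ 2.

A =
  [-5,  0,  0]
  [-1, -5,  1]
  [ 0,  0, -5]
A Jordan chain for λ = -5 of length 2:
v_1 = (0, -1, 0)ᵀ
v_2 = (1, 0, 0)ᵀ

Let N = A − (-5)·I. We want v_2 with N^2 v_2 = 0 but N^1 v_2 ≠ 0; then v_{j-1} := N · v_j for j = 2, …, 2.

Pick v_2 = (1, 0, 0)ᵀ.
Then v_1 = N · v_2 = (0, -1, 0)ᵀ.

Sanity check: (A − (-5)·I) v_1 = (0, 0, 0)ᵀ = 0. ✓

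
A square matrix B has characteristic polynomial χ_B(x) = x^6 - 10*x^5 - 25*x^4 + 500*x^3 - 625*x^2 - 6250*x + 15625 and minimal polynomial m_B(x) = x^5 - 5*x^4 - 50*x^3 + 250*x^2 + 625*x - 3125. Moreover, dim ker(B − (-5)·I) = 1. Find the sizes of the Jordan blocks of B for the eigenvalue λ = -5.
Block sizes for λ = -5: [2]

Step 1 — from the characteristic polynomial, algebraic multiplicity of λ = -5 is 2. From dim ker(B − (-5)·I) = 1, there are exactly 1 Jordan blocks for λ = -5.
Step 2 — from the minimal polynomial, the factor (x + 5)^2 tells us the largest block for λ = -5 has size 2.
Step 3 — with total size 2, 1 blocks, and largest block 2, the block sizes (in nonincreasing order) are [2].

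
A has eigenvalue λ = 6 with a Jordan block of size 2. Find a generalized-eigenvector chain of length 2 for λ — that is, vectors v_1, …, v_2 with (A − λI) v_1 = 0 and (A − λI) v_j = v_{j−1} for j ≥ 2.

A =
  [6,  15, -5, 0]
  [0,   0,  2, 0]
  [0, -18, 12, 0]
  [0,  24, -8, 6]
A Jordan chain for λ = 6 of length 2:
v_1 = (15, -6, -18, 24)ᵀ
v_2 = (0, 1, 0, 0)ᵀ

Let N = A − (6)·I. We want v_2 with N^2 v_2 = 0 but N^1 v_2 ≠ 0; then v_{j-1} := N · v_j for j = 2, …, 2.

Pick v_2 = (0, 1, 0, 0)ᵀ.
Then v_1 = N · v_2 = (15, -6, -18, 24)ᵀ.

Sanity check: (A − (6)·I) v_1 = (0, 0, 0, 0)ᵀ = 0. ✓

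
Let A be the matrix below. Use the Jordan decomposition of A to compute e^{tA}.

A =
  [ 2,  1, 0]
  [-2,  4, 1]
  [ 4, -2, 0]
e^{tA} =
  [-t^2*exp(2*t) + exp(2*t), t^2*exp(2*t) + t*exp(2*t), t^2*exp(2*t)/2]
  [-2*t*exp(2*t), 2*t*exp(2*t) + exp(2*t), t*exp(2*t)]
  [-2*t^2*exp(2*t) + 4*t*exp(2*t), 2*t^2*exp(2*t) - 2*t*exp(2*t), t^2*exp(2*t) - 2*t*exp(2*t) + exp(2*t)]

Strategy: write A = P · J · P⁻¹ where J is a Jordan canonical form, so e^{tA} = P · e^{tJ} · P⁻¹, and e^{tJ} can be computed block-by-block.

A has Jordan form
J =
  [2, 1, 0]
  [0, 2, 1]
  [0, 0, 2]
(up to reordering of blocks).

Per-block formulas:
  For a 3×3 Jordan block J_3(2): exp(t · J_3(2)) = e^(2t)·(I + t·N + (t^2/2)·N^2), where N is the 3×3 nilpotent shift.

After assembling e^{tJ} and conjugating by P, we get:

e^{tA} =
  [-t^2*exp(2*t) + exp(2*t), t^2*exp(2*t) + t*exp(2*t), t^2*exp(2*t)/2]
  [-2*t*exp(2*t), 2*t*exp(2*t) + exp(2*t), t*exp(2*t)]
  [-2*t^2*exp(2*t) + 4*t*exp(2*t), 2*t^2*exp(2*t) - 2*t*exp(2*t), t^2*exp(2*t) - 2*t*exp(2*t) + exp(2*t)]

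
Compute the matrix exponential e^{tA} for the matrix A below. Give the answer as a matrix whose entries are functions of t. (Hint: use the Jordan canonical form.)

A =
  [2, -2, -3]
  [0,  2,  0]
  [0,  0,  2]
e^{tA} =
  [exp(2*t), -2*t*exp(2*t), -3*t*exp(2*t)]
  [0, exp(2*t), 0]
  [0, 0, exp(2*t)]

Strategy: write A = P · J · P⁻¹ where J is a Jordan canonical form, so e^{tA} = P · e^{tJ} · P⁻¹, and e^{tJ} can be computed block-by-block.

A has Jordan form
J =
  [2, 1, 0]
  [0, 2, 0]
  [0, 0, 2]
(up to reordering of blocks).

Per-block formulas:
  For a 1×1 block at λ = 2: exp(t · [2]) = [e^(2t)].
  For a 2×2 Jordan block J_2(2): exp(t · J_2(2)) = e^(2t)·(I + t·N), where N is the 2×2 nilpotent shift.

After assembling e^{tJ} and conjugating by P, we get:

e^{tA} =
  [exp(2*t), -2*t*exp(2*t), -3*t*exp(2*t)]
  [0, exp(2*t), 0]
  [0, 0, exp(2*t)]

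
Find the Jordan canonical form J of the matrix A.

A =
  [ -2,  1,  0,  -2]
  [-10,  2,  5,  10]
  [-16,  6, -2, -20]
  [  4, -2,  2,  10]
J_3(2) ⊕ J_1(2)

The characteristic polynomial is
  det(x·I − A) = x^4 - 8*x^3 + 24*x^2 - 32*x + 16 = (x - 2)^4

Eigenvalues and multiplicities (the geometric multiplicity of λ is n − rank(A − λI), which equals the number of Jordan blocks for λ):
  λ = 2: algebraic multiplicity = 4, geometric multiplicity = 2

Determining the block sizes for each eigenvalue:
  λ = 2: with am = 4 and gm = 2, the partition is not yet determined (e.g. several partitions of 4 into 2 parts exist). Let N = A − (2)·I. Computing rank(N^1) = 2, rank(N^2) = 1, rank(N^3) = 0; the number of blocks of size ≥ j is rank(N^{j−1}) − rank(N^j), giving [2, 1, 1]. So we have 1 block(s) of size 3, 1 block(s) of size 1 → block sizes [3, 1]

Assembling the blocks gives a Jordan form
J =
  [2, 1, 0, 0]
  [0, 2, 1, 0]
  [0, 0, 2, 0]
  [0, 0, 0, 2]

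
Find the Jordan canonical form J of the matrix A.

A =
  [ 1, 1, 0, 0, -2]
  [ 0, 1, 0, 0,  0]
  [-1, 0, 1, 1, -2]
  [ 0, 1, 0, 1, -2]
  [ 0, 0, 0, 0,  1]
J_2(1) ⊕ J_2(1) ⊕ J_1(1)

The characteristic polynomial is
  det(x·I − A) = x^5 - 5*x^4 + 10*x^3 - 10*x^2 + 5*x - 1 = (x - 1)^5

Eigenvalues and multiplicities (the geometric multiplicity of λ is n − rank(A − λI), which equals the number of Jordan blocks for λ):
  λ = 1: algebraic multiplicity = 5, geometric multiplicity = 3

Determining the block sizes for each eigenvalue:
  λ = 1: with am = 5 and gm = 3, the partition is not yet determined (e.g. several partitions of 5 into 3 parts exist). Let N = A − (1)·I. Computing rank(N^1) = 2, rank(N^2) = 0; the number of blocks of size ≥ j is rank(N^{j−1}) − rank(N^j), giving [3, 2]. So we have 2 block(s) of size 2, 1 block(s) of size 1 → block sizes [2, 2, 1]

Assembling the blocks gives a Jordan form
J =
  [1, 1, 0, 0, 0]
  [0, 1, 0, 0, 0]
  [0, 0, 1, 1, 0]
  [0, 0, 0, 1, 0]
  [0, 0, 0, 0, 1]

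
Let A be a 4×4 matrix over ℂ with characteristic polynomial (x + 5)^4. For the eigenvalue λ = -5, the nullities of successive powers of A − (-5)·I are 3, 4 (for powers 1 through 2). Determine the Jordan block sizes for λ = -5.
Block sizes for λ = -5: [2, 1, 1]

From the dimensions of kernels of powers, the number of Jordan blocks of size at least j is d_j − d_{j−1} where d_j = dim ker(N^j) (with d_0 = 0). Computing the differences gives [3, 1].
The number of blocks of size exactly k is (#blocks of size ≥ k) − (#blocks of size ≥ k + 1), so the partition is: 2 block(s) of size 1, 1 block(s) of size 2.
In nonincreasing order the block sizes are [2, 1, 1].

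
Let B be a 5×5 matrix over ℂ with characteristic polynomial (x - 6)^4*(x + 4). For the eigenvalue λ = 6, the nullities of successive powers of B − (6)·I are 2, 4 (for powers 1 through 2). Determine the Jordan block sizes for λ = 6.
Block sizes for λ = 6: [2, 2]

From the dimensions of kernels of powers, the number of Jordan blocks of size at least j is d_j − d_{j−1} where d_j = dim ker(N^j) (with d_0 = 0). Computing the differences gives [2, 2].
The number of blocks of size exactly k is (#blocks of size ≥ k) − (#blocks of size ≥ k + 1), so the partition is: 2 block(s) of size 2.
In nonincreasing order the block sizes are [2, 2].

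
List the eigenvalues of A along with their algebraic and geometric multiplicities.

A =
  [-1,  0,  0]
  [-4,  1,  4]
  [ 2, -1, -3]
λ = -1: alg = 3, geom = 2

Step 1 — factor the characteristic polynomial to read off the algebraic multiplicities:
  χ_A(x) = (x + 1)^3

Step 2 — compute geometric multiplicities via the rank-nullity identity g(λ) = n − rank(A − λI):
  rank(A − (-1)·I) = 1, so dim ker(A − (-1)·I) = n − 1 = 2

Summary:
  λ = -1: algebraic multiplicity = 3, geometric multiplicity = 2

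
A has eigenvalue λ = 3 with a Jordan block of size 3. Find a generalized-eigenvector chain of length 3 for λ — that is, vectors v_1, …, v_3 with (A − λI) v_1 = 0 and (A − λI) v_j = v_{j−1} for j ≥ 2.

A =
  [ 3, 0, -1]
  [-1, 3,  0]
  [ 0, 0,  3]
A Jordan chain for λ = 3 of length 3:
v_1 = (0, 1, 0)ᵀ
v_2 = (-1, 0, 0)ᵀ
v_3 = (0, 0, 1)ᵀ

Let N = A − (3)·I. We want v_3 with N^3 v_3 = 0 but N^2 v_3 ≠ 0; then v_{j-1} := N · v_j for j = 3, …, 2.

Pick v_3 = (0, 0, 1)ᵀ.
Then v_2 = N · v_3 = (-1, 0, 0)ᵀ.
Then v_1 = N · v_2 = (0, 1, 0)ᵀ.

Sanity check: (A − (3)·I) v_1 = (0, 0, 0)ᵀ = 0. ✓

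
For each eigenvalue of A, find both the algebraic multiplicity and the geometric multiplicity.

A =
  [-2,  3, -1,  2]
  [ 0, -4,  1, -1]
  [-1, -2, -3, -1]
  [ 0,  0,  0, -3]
λ = -3: alg = 4, geom = 2

Step 1 — factor the characteristic polynomial to read off the algebraic multiplicities:
  χ_A(x) = (x + 3)^4

Step 2 — compute geometric multiplicities via the rank-nullity identity g(λ) = n − rank(A − λI):
  rank(A − (-3)·I) = 2, so dim ker(A − (-3)·I) = n − 2 = 2

Summary:
  λ = -3: algebraic multiplicity = 4, geometric multiplicity = 2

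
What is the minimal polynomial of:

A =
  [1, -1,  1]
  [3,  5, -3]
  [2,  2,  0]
x^2 - 4*x + 4

The characteristic polynomial is χ_A(x) = (x - 2)^3, so the eigenvalues are known. The minimal polynomial is
  m_A(x) = Π_λ (x − λ)^{k_λ}
where k_λ is the size of the *largest* Jordan block for λ (equivalently, the smallest k with (A − λI)^k v = 0 for every generalised eigenvector v of λ).

  λ = 2: largest Jordan block has size 2, contributing (x − 2)^2

So m_A(x) = (x - 2)^2 = x^2 - 4*x + 4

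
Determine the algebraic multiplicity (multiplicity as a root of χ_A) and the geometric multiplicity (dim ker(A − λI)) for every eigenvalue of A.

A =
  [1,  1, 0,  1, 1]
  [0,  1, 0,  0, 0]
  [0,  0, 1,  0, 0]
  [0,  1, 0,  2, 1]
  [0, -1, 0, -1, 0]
λ = 1: alg = 5, geom = 4

Step 1 — factor the characteristic polynomial to read off the algebraic multiplicities:
  χ_A(x) = (x - 1)^5

Step 2 — compute geometric multiplicities via the rank-nullity identity g(λ) = n − rank(A − λI):
  rank(A − (1)·I) = 1, so dim ker(A − (1)·I) = n − 1 = 4

Summary:
  λ = 1: algebraic multiplicity = 5, geometric multiplicity = 4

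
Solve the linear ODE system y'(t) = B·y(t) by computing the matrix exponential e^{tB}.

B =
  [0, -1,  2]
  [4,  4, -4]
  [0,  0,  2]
e^{tB} =
  [-2*t*exp(2*t) + exp(2*t), -t*exp(2*t), 2*t*exp(2*t)]
  [4*t*exp(2*t), 2*t*exp(2*t) + exp(2*t), -4*t*exp(2*t)]
  [0, 0, exp(2*t)]

Strategy: write B = P · J · P⁻¹ where J is a Jordan canonical form, so e^{tB} = P · e^{tJ} · P⁻¹, and e^{tJ} can be computed block-by-block.

B has Jordan form
J =
  [2, 1, 0]
  [0, 2, 0]
  [0, 0, 2]
(up to reordering of blocks).

Per-block formulas:
  For a 1×1 block at λ = 2: exp(t · [2]) = [e^(2t)].
  For a 2×2 Jordan block J_2(2): exp(t · J_2(2)) = e^(2t)·(I + t·N), where N is the 2×2 nilpotent shift.

After assembling e^{tJ} and conjugating by P, we get:

e^{tB} =
  [-2*t*exp(2*t) + exp(2*t), -t*exp(2*t), 2*t*exp(2*t)]
  [4*t*exp(2*t), 2*t*exp(2*t) + exp(2*t), -4*t*exp(2*t)]
  [0, 0, exp(2*t)]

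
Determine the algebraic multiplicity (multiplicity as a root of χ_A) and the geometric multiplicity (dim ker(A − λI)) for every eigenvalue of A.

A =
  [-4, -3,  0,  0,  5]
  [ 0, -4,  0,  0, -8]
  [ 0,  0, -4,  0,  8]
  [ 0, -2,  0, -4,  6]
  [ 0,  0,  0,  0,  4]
λ = -4: alg = 4, geom = 3; λ = 4: alg = 1, geom = 1

Step 1 — factor the characteristic polynomial to read off the algebraic multiplicities:
  χ_A(x) = (x - 4)*(x + 4)^4

Step 2 — compute geometric multiplicities via the rank-nullity identity g(λ) = n − rank(A − λI):
  rank(A − (-4)·I) = 2, so dim ker(A − (-4)·I) = n − 2 = 3
  rank(A − (4)·I) = 4, so dim ker(A − (4)·I) = n − 4 = 1

Summary:
  λ = -4: algebraic multiplicity = 4, geometric multiplicity = 3
  λ = 4: algebraic multiplicity = 1, geometric multiplicity = 1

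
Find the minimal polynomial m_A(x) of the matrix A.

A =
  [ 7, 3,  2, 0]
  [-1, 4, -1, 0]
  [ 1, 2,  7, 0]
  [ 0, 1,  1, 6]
x^3 - 18*x^2 + 108*x - 216

The characteristic polynomial is χ_A(x) = (x - 6)^4, so the eigenvalues are known. The minimal polynomial is
  m_A(x) = Π_λ (x − λ)^{k_λ}
where k_λ is the size of the *largest* Jordan block for λ (equivalently, the smallest k with (A − λI)^k v = 0 for every generalised eigenvector v of λ).

  λ = 6: largest Jordan block has size 3, contributing (x − 6)^3

So m_A(x) = (x - 6)^3 = x^3 - 18*x^2 + 108*x - 216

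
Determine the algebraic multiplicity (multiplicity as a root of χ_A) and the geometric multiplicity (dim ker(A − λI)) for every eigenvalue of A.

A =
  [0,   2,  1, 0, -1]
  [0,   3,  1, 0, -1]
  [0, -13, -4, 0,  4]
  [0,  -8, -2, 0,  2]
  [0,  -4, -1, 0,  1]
λ = 0: alg = 5, geom = 3

Step 1 — factor the characteristic polynomial to read off the algebraic multiplicities:
  χ_A(x) = x^5

Step 2 — compute geometric multiplicities via the rank-nullity identity g(λ) = n − rank(A − λI):
  rank(A − (0)·I) = 2, so dim ker(A − (0)·I) = n − 2 = 3

Summary:
  λ = 0: algebraic multiplicity = 5, geometric multiplicity = 3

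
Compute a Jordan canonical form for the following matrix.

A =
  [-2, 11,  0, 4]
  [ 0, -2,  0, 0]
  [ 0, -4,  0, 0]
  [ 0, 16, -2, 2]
J_2(-2) ⊕ J_1(0) ⊕ J_1(2)

The characteristic polynomial is
  det(x·I − A) = x^4 + 2*x^3 - 4*x^2 - 8*x = x*(x - 2)*(x + 2)^2

Eigenvalues and multiplicities (the geometric multiplicity of λ is n − rank(A − λI), which equals the number of Jordan blocks for λ):
  λ = -2: algebraic multiplicity = 2, geometric multiplicity = 1
  λ = 0: algebraic multiplicity = 1, geometric multiplicity = 1
  λ = 2: algebraic multiplicity = 1, geometric multiplicity = 1

Determining the block sizes for each eigenvalue:
  λ = -2: one block (gm = 1), so the single block has size am = 2 → block sizes [2]
  λ = 0: one block (gm = 1), so the single block has size am = 1 → block sizes [1]
  λ = 2: one block (gm = 1), so the single block has size am = 1 → block sizes [1]

Assembling the blocks gives a Jordan form
J =
  [-2,  1, 0, 0]
  [ 0, -2, 0, 0]
  [ 0,  0, 0, 0]
  [ 0,  0, 0, 2]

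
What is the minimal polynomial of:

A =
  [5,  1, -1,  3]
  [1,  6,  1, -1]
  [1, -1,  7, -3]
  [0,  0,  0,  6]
x^3 - 18*x^2 + 108*x - 216

The characteristic polynomial is χ_A(x) = (x - 6)^4, so the eigenvalues are known. The minimal polynomial is
  m_A(x) = Π_λ (x − λ)^{k_λ}
where k_λ is the size of the *largest* Jordan block for λ (equivalently, the smallest k with (A − λI)^k v = 0 for every generalised eigenvector v of λ).

  λ = 6: largest Jordan block has size 3, contributing (x − 6)^3

So m_A(x) = (x - 6)^3 = x^3 - 18*x^2 + 108*x - 216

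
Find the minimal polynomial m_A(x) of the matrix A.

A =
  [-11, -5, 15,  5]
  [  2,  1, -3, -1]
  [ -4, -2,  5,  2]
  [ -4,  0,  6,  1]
x^3 + 3*x^2 + 3*x + 1

The characteristic polynomial is χ_A(x) = (x + 1)^4, so the eigenvalues are known. The minimal polynomial is
  m_A(x) = Π_λ (x − λ)^{k_λ}
where k_λ is the size of the *largest* Jordan block for λ (equivalently, the smallest k with (A − λI)^k v = 0 for every generalised eigenvector v of λ).

  λ = -1: largest Jordan block has size 3, contributing (x + 1)^3

So m_A(x) = (x + 1)^3 = x^3 + 3*x^2 + 3*x + 1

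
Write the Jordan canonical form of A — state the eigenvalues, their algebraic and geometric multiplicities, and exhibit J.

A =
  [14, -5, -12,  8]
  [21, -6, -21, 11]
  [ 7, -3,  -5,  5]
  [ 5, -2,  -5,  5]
J_3(2) ⊕ J_1(2)

The characteristic polynomial is
  det(x·I − A) = x^4 - 8*x^3 + 24*x^2 - 32*x + 16 = (x - 2)^4

Eigenvalues and multiplicities (the geometric multiplicity of λ is n − rank(A − λI), which equals the number of Jordan blocks for λ):
  λ = 2: algebraic multiplicity = 4, geometric multiplicity = 2

Determining the block sizes for each eigenvalue:
  λ = 2: with am = 4 and gm = 2, the partition is not yet determined (e.g. several partitions of 4 into 2 parts exist). Let N = A − (2)·I. Computing rank(N^1) = 2, rank(N^2) = 1, rank(N^3) = 0; the number of blocks of size ≥ j is rank(N^{j−1}) − rank(N^j), giving [2, 1, 1]. So we have 1 block(s) of size 3, 1 block(s) of size 1 → block sizes [3, 1]

Assembling the blocks gives a Jordan form
J =
  [2, 1, 0, 0]
  [0, 2, 1, 0]
  [0, 0, 2, 0]
  [0, 0, 0, 2]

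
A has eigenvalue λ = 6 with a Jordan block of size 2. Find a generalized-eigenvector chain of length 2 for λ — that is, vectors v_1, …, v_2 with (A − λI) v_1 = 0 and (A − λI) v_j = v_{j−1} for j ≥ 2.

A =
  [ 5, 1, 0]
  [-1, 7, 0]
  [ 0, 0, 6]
A Jordan chain for λ = 6 of length 2:
v_1 = (-1, -1, 0)ᵀ
v_2 = (1, 0, 0)ᵀ

Let N = A − (6)·I. We want v_2 with N^2 v_2 = 0 but N^1 v_2 ≠ 0; then v_{j-1} := N · v_j for j = 2, …, 2.

Pick v_2 = (1, 0, 0)ᵀ.
Then v_1 = N · v_2 = (-1, -1, 0)ᵀ.

Sanity check: (A − (6)·I) v_1 = (0, 0, 0)ᵀ = 0. ✓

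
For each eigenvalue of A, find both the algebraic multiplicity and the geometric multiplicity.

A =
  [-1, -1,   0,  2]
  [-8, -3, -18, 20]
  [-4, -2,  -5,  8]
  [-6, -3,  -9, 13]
λ = 1: alg = 4, geom = 2

Step 1 — factor the characteristic polynomial to read off the algebraic multiplicities:
  χ_A(x) = (x - 1)^4

Step 2 — compute geometric multiplicities via the rank-nullity identity g(λ) = n − rank(A − λI):
  rank(A − (1)·I) = 2, so dim ker(A − (1)·I) = n − 2 = 2

Summary:
  λ = 1: algebraic multiplicity = 4, geometric multiplicity = 2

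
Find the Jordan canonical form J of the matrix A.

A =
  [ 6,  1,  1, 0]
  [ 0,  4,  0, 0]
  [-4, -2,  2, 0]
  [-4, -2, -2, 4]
J_2(4) ⊕ J_1(4) ⊕ J_1(4)

The characteristic polynomial is
  det(x·I − A) = x^4 - 16*x^3 + 96*x^2 - 256*x + 256 = (x - 4)^4

Eigenvalues and multiplicities (the geometric multiplicity of λ is n − rank(A − λI), which equals the number of Jordan blocks for λ):
  λ = 4: algebraic multiplicity = 4, geometric multiplicity = 3

Determining the block sizes for each eigenvalue:
  λ = 4: 3 blocks summing to 4 forces exactly one block of size 2 and the rest size 1 → block sizes [2, 1, 1]

Assembling the blocks gives a Jordan form
J =
  [4, 1, 0, 0]
  [0, 4, 0, 0]
  [0, 0, 4, 0]
  [0, 0, 0, 4]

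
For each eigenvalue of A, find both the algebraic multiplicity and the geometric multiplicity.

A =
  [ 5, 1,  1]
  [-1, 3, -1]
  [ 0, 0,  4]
λ = 4: alg = 3, geom = 2

Step 1 — factor the characteristic polynomial to read off the algebraic multiplicities:
  χ_A(x) = (x - 4)^3

Step 2 — compute geometric multiplicities via the rank-nullity identity g(λ) = n − rank(A − λI):
  rank(A − (4)·I) = 1, so dim ker(A − (4)·I) = n − 1 = 2

Summary:
  λ = 4: algebraic multiplicity = 3, geometric multiplicity = 2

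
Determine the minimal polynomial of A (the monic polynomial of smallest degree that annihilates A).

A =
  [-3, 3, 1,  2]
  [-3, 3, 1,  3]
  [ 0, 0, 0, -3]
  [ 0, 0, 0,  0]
x^2

The characteristic polynomial is χ_A(x) = x^4, so the eigenvalues are known. The minimal polynomial is
  m_A(x) = Π_λ (x − λ)^{k_λ}
where k_λ is the size of the *largest* Jordan block for λ (equivalently, the smallest k with (A − λI)^k v = 0 for every generalised eigenvector v of λ).

  λ = 0: largest Jordan block has size 2, contributing (x − 0)^2

So m_A(x) = x^2 = x^2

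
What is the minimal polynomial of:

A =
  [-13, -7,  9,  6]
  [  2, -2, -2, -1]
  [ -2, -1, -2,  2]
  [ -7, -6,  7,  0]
x^4 + 17*x^3 + 108*x^2 + 304*x + 320

The characteristic polynomial is χ_A(x) = (x + 4)^3*(x + 5), so the eigenvalues are known. The minimal polynomial is
  m_A(x) = Π_λ (x − λ)^{k_λ}
where k_λ is the size of the *largest* Jordan block for λ (equivalently, the smallest k with (A − λI)^k v = 0 for every generalised eigenvector v of λ).

  λ = -5: largest Jordan block has size 1, contributing (x + 5)
  λ = -4: largest Jordan block has size 3, contributing (x + 4)^3

So m_A(x) = (x + 4)^3*(x + 5) = x^4 + 17*x^3 + 108*x^2 + 304*x + 320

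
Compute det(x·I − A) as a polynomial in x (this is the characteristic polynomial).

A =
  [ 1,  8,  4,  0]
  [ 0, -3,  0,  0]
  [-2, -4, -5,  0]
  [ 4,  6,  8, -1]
x^4 + 8*x^3 + 22*x^2 + 24*x + 9

Expanding det(x·I − A) (e.g. by cofactor expansion or by noting that A is similar to its Jordan form J, which has the same characteristic polynomial as A) gives
  χ_A(x) = x^4 + 8*x^3 + 22*x^2 + 24*x + 9
which factors as (x + 1)^2*(x + 3)^2. The eigenvalues (with algebraic multiplicities) are λ = -3 with multiplicity 2, λ = -1 with multiplicity 2.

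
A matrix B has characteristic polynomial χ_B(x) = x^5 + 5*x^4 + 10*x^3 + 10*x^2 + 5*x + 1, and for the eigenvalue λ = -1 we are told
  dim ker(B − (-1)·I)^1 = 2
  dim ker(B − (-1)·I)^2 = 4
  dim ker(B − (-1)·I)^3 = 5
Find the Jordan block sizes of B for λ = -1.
Block sizes for λ = -1: [3, 2]

From the dimensions of kernels of powers, the number of Jordan blocks of size at least j is d_j − d_{j−1} where d_j = dim ker(N^j) (with d_0 = 0). Computing the differences gives [2, 2, 1].
The number of blocks of size exactly k is (#blocks of size ≥ k) − (#blocks of size ≥ k + 1), so the partition is: 1 block(s) of size 2, 1 block(s) of size 3.
In nonincreasing order the block sizes are [3, 2].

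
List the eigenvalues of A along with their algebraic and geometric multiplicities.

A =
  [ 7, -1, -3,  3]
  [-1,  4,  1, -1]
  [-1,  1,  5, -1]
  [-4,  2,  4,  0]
λ = 4: alg = 4, geom = 2

Step 1 — factor the characteristic polynomial to read off the algebraic multiplicities:
  χ_A(x) = (x - 4)^4

Step 2 — compute geometric multiplicities via the rank-nullity identity g(λ) = n − rank(A − λI):
  rank(A − (4)·I) = 2, so dim ker(A − (4)·I) = n − 2 = 2

Summary:
  λ = 4: algebraic multiplicity = 4, geometric multiplicity = 2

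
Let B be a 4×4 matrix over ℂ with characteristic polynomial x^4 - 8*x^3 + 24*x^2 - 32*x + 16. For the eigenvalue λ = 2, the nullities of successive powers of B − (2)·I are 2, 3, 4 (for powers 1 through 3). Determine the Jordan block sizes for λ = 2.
Block sizes for λ = 2: [3, 1]

From the dimensions of kernels of powers, the number of Jordan blocks of size at least j is d_j − d_{j−1} where d_j = dim ker(N^j) (with d_0 = 0). Computing the differences gives [2, 1, 1].
The number of blocks of size exactly k is (#blocks of size ≥ k) − (#blocks of size ≥ k + 1), so the partition is: 1 block(s) of size 1, 1 block(s) of size 3.
In nonincreasing order the block sizes are [3, 1].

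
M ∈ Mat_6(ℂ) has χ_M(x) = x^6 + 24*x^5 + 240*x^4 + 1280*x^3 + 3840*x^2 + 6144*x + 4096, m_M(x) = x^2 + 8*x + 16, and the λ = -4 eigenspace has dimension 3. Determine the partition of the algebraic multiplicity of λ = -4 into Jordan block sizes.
Block sizes for λ = -4: [2, 2, 2]

Step 1 — from the characteristic polynomial, algebraic multiplicity of λ = -4 is 6. From dim ker(M − (-4)·I) = 3, there are exactly 3 Jordan blocks for λ = -4.
Step 2 — from the minimal polynomial, the factor (x + 4)^2 tells us the largest block for λ = -4 has size 2.
Step 3 — with total size 6, 3 blocks, and largest block 2, the block sizes (in nonincreasing order) are [2, 2, 2].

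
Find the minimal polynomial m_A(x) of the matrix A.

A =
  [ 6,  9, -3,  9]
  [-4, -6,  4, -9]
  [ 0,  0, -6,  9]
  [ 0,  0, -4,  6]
x^2

The characteristic polynomial is χ_A(x) = x^4, so the eigenvalues are known. The minimal polynomial is
  m_A(x) = Π_λ (x − λ)^{k_λ}
where k_λ is the size of the *largest* Jordan block for λ (equivalently, the smallest k with (A − λI)^k v = 0 for every generalised eigenvector v of λ).

  λ = 0: largest Jordan block has size 2, contributing (x − 0)^2

So m_A(x) = x^2 = x^2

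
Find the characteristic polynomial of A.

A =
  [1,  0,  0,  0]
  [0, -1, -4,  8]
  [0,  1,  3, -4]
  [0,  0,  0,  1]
x^4 - 4*x^3 + 6*x^2 - 4*x + 1

Expanding det(x·I − A) (e.g. by cofactor expansion or by noting that A is similar to its Jordan form J, which has the same characteristic polynomial as A) gives
  χ_A(x) = x^4 - 4*x^3 + 6*x^2 - 4*x + 1
which factors as (x - 1)^4. The eigenvalues (with algebraic multiplicities) are λ = 1 with multiplicity 4.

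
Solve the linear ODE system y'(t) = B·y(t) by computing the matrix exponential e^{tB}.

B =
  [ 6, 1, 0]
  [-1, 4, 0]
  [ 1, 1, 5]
e^{tB} =
  [t*exp(5*t) + exp(5*t), t*exp(5*t), 0]
  [-t*exp(5*t), -t*exp(5*t) + exp(5*t), 0]
  [t*exp(5*t), t*exp(5*t), exp(5*t)]

Strategy: write B = P · J · P⁻¹ where J is a Jordan canonical form, so e^{tB} = P · e^{tJ} · P⁻¹, and e^{tJ} can be computed block-by-block.

B has Jordan form
J =
  [5, 1, 0]
  [0, 5, 0]
  [0, 0, 5]
(up to reordering of blocks).

Per-block formulas:
  For a 2×2 Jordan block J_2(5): exp(t · J_2(5)) = e^(5t)·(I + t·N), where N is the 2×2 nilpotent shift.
  For a 1×1 block at λ = 5: exp(t · [5]) = [e^(5t)].

After assembling e^{tJ} and conjugating by P, we get:

e^{tB} =
  [t*exp(5*t) + exp(5*t), t*exp(5*t), 0]
  [-t*exp(5*t), -t*exp(5*t) + exp(5*t), 0]
  [t*exp(5*t), t*exp(5*t), exp(5*t)]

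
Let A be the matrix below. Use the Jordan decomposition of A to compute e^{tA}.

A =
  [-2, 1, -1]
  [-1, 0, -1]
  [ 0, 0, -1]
e^{tA} =
  [-t*exp(-t) + exp(-t), t*exp(-t), -t*exp(-t)]
  [-t*exp(-t), t*exp(-t) + exp(-t), -t*exp(-t)]
  [0, 0, exp(-t)]

Strategy: write A = P · J · P⁻¹ where J is a Jordan canonical form, so e^{tA} = P · e^{tJ} · P⁻¹, and e^{tJ} can be computed block-by-block.

A has Jordan form
J =
  [-1,  1,  0]
  [ 0, -1,  0]
  [ 0,  0, -1]
(up to reordering of blocks).

Per-block formulas:
  For a 1×1 block at λ = -1: exp(t · [-1]) = [e^(-1t)].
  For a 2×2 Jordan block J_2(-1): exp(t · J_2(-1)) = e^(-1t)·(I + t·N), where N is the 2×2 nilpotent shift.

After assembling e^{tJ} and conjugating by P, we get:

e^{tA} =
  [-t*exp(-t) + exp(-t), t*exp(-t), -t*exp(-t)]
  [-t*exp(-t), t*exp(-t) + exp(-t), -t*exp(-t)]
  [0, 0, exp(-t)]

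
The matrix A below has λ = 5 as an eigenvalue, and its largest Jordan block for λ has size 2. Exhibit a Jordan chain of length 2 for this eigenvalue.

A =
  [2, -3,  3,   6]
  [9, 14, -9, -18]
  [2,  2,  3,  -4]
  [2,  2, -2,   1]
A Jordan chain for λ = 5 of length 2:
v_1 = (-3, 9, 2, 2)ᵀ
v_2 = (1, 0, 0, 0)ᵀ

Let N = A − (5)·I. We want v_2 with N^2 v_2 = 0 but N^1 v_2 ≠ 0; then v_{j-1} := N · v_j for j = 2, …, 2.

Pick v_2 = (1, 0, 0, 0)ᵀ.
Then v_1 = N · v_2 = (-3, 9, 2, 2)ᵀ.

Sanity check: (A − (5)·I) v_1 = (0, 0, 0, 0)ᵀ = 0. ✓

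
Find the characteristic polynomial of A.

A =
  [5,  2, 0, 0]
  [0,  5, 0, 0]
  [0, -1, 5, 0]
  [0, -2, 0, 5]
x^4 - 20*x^3 + 150*x^2 - 500*x + 625

Expanding det(x·I − A) (e.g. by cofactor expansion or by noting that A is similar to its Jordan form J, which has the same characteristic polynomial as A) gives
  χ_A(x) = x^4 - 20*x^3 + 150*x^2 - 500*x + 625
which factors as (x - 5)^4. The eigenvalues (with algebraic multiplicities) are λ = 5 with multiplicity 4.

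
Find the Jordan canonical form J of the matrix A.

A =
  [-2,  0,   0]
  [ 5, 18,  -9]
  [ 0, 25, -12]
J_1(-2) ⊕ J_2(3)

The characteristic polynomial is
  det(x·I − A) = x^3 - 4*x^2 - 3*x + 18 = (x - 3)^2*(x + 2)

Eigenvalues and multiplicities (the geometric multiplicity of λ is n − rank(A − λI), which equals the number of Jordan blocks for λ):
  λ = -2: algebraic multiplicity = 1, geometric multiplicity = 1
  λ = 3: algebraic multiplicity = 2, geometric multiplicity = 1

Determining the block sizes for each eigenvalue:
  λ = -2: one block (gm = 1), so the single block has size am = 1 → block sizes [1]
  λ = 3: one block (gm = 1), so the single block has size am = 2 → block sizes [2]

Assembling the blocks gives a Jordan form
J =
  [-2, 0, 0]
  [ 0, 3, 1]
  [ 0, 0, 3]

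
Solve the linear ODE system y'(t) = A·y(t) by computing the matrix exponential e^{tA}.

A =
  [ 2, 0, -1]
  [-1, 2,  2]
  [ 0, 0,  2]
e^{tA} =
  [exp(2*t), 0, -t*exp(2*t)]
  [-t*exp(2*t), exp(2*t), t^2*exp(2*t)/2 + 2*t*exp(2*t)]
  [0, 0, exp(2*t)]

Strategy: write A = P · J · P⁻¹ where J is a Jordan canonical form, so e^{tA} = P · e^{tJ} · P⁻¹, and e^{tJ} can be computed block-by-block.

A has Jordan form
J =
  [2, 1, 0]
  [0, 2, 1]
  [0, 0, 2]
(up to reordering of blocks).

Per-block formulas:
  For a 3×3 Jordan block J_3(2): exp(t · J_3(2)) = e^(2t)·(I + t·N + (t^2/2)·N^2), where N is the 3×3 nilpotent shift.

After assembling e^{tJ} and conjugating by P, we get:

e^{tA} =
  [exp(2*t), 0, -t*exp(2*t)]
  [-t*exp(2*t), exp(2*t), t^2*exp(2*t)/2 + 2*t*exp(2*t)]
  [0, 0, exp(2*t)]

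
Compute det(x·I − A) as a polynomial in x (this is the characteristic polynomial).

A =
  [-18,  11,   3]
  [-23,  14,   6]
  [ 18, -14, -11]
x^3 + 15*x^2 + 75*x + 125

Expanding det(x·I − A) (e.g. by cofactor expansion or by noting that A is similar to its Jordan form J, which has the same characteristic polynomial as A) gives
  χ_A(x) = x^3 + 15*x^2 + 75*x + 125
which factors as (x + 5)^3. The eigenvalues (with algebraic multiplicities) are λ = -5 with multiplicity 3.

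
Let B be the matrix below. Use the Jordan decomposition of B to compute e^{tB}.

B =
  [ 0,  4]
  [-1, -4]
e^{tB} =
  [2*t*exp(-2*t) + exp(-2*t), 4*t*exp(-2*t)]
  [-t*exp(-2*t), -2*t*exp(-2*t) + exp(-2*t)]

Strategy: write B = P · J · P⁻¹ where J is a Jordan canonical form, so e^{tB} = P · e^{tJ} · P⁻¹, and e^{tJ} can be computed block-by-block.

B has Jordan form
J =
  [-2,  1]
  [ 0, -2]
(up to reordering of blocks).

Per-block formulas:
  For a 2×2 Jordan block J_2(-2): exp(t · J_2(-2)) = e^(-2t)·(I + t·N), where N is the 2×2 nilpotent shift.

After assembling e^{tJ} and conjugating by P, we get:

e^{tB} =
  [2*t*exp(-2*t) + exp(-2*t), 4*t*exp(-2*t)]
  [-t*exp(-2*t), -2*t*exp(-2*t) + exp(-2*t)]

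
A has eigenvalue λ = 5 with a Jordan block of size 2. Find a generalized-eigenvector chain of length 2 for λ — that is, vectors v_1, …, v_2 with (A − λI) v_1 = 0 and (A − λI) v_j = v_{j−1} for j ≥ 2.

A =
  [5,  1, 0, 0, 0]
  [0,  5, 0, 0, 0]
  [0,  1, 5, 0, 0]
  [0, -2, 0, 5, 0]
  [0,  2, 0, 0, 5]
A Jordan chain for λ = 5 of length 2:
v_1 = (1, 0, 1, -2, 2)ᵀ
v_2 = (0, 1, 0, 0, 0)ᵀ

Let N = A − (5)·I. We want v_2 with N^2 v_2 = 0 but N^1 v_2 ≠ 0; then v_{j-1} := N · v_j for j = 2, …, 2.

Pick v_2 = (0, 1, 0, 0, 0)ᵀ.
Then v_1 = N · v_2 = (1, 0, 1, -2, 2)ᵀ.

Sanity check: (A − (5)·I) v_1 = (0, 0, 0, 0, 0)ᵀ = 0. ✓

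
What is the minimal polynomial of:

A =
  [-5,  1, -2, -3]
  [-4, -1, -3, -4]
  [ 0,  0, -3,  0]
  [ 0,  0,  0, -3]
x^3 + 9*x^2 + 27*x + 27

The characteristic polynomial is χ_A(x) = (x + 3)^4, so the eigenvalues are known. The minimal polynomial is
  m_A(x) = Π_λ (x − λ)^{k_λ}
where k_λ is the size of the *largest* Jordan block for λ (equivalently, the smallest k with (A − λI)^k v = 0 for every generalised eigenvector v of λ).

  λ = -3: largest Jordan block has size 3, contributing (x + 3)^3

So m_A(x) = (x + 3)^3 = x^3 + 9*x^2 + 27*x + 27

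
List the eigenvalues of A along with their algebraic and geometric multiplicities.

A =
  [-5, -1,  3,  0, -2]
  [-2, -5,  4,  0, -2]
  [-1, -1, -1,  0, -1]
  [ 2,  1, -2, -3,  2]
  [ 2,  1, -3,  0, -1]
λ = -3: alg = 5, geom = 2

Step 1 — factor the characteristic polynomial to read off the algebraic multiplicities:
  χ_A(x) = (x + 3)^5

Step 2 — compute geometric multiplicities via the rank-nullity identity g(λ) = n − rank(A − λI):
  rank(A − (-3)·I) = 3, so dim ker(A − (-3)·I) = n − 3 = 2

Summary:
  λ = -3: algebraic multiplicity = 5, geometric multiplicity = 2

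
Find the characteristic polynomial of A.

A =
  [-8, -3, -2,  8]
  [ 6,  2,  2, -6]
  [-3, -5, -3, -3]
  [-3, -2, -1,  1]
x^4 + 8*x^3 + 24*x^2 + 32*x + 16

Expanding det(x·I − A) (e.g. by cofactor expansion or by noting that A is similar to its Jordan form J, which has the same characteristic polynomial as A) gives
  χ_A(x) = x^4 + 8*x^3 + 24*x^2 + 32*x + 16
which factors as (x + 2)^4. The eigenvalues (with algebraic multiplicities) are λ = -2 with multiplicity 4.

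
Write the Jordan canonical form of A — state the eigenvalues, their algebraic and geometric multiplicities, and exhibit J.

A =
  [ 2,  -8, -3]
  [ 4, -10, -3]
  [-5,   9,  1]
J_1(-3) ⊕ J_2(-2)

The characteristic polynomial is
  det(x·I − A) = x^3 + 7*x^2 + 16*x + 12 = (x + 2)^2*(x + 3)

Eigenvalues and multiplicities (the geometric multiplicity of λ is n − rank(A − λI), which equals the number of Jordan blocks for λ):
  λ = -3: algebraic multiplicity = 1, geometric multiplicity = 1
  λ = -2: algebraic multiplicity = 2, geometric multiplicity = 1

Determining the block sizes for each eigenvalue:
  λ = -3: one block (gm = 1), so the single block has size am = 1 → block sizes [1]
  λ = -2: one block (gm = 1), so the single block has size am = 2 → block sizes [2]

Assembling the blocks gives a Jordan form
J =
  [-3,  0,  0]
  [ 0, -2,  1]
  [ 0,  0, -2]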